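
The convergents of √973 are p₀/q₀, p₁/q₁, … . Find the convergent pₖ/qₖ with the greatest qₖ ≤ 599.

15035/482

√973 = [31; 5, 5, 2, 8, 2, 5, 5, 62, …] (period length 8).
Convergents:
  p_0/q_0 = 31/1
  p_1/q_1 = 156/5
  p_2/q_2 = 811/26
  p_3/q_3 = 1778/57
  p_4/q_4 = 15035/482
  p_5/q_5 = 31848/1021
q_4 = 482 ≤ 599 < 1021 = q_5, so the answer is 15035/482.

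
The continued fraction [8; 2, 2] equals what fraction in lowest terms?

Using pₖ = aₖpₖ₋₁ + pₖ₋₂ and qₖ = aₖqₖ₋₁ + qₖ₋₂:
  k=0: a=8, p=8, q=1
  k=1: a=2, p=17, q=2
  k=2: a=2, p=42, q=5

42/5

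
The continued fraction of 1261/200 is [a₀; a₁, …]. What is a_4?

1

1261 = 6·200 + 61   →  a_0 = 6
200 = 3·61 + 17   →  a_1 = 3
61 = 3·17 + 10   →  a_2 = 3
17 = 1·10 + 7   →  a_3 = 1
10 = 1·7 + 3   →  a_4 = 1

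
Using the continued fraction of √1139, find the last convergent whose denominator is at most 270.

√1139 = [33; 1, 2, 1, 66, …] (period length 4).
Convergents:
  p_0/q_0 = 33/1
  p_1/q_1 = 34/1
  p_2/q_2 = 101/3
  p_3/q_3 = 135/4
  p_4/q_4 = 9011/267
  p_5/q_5 = 9146/271
q_4 = 267 ≤ 270 < 271 = q_5, so the answer is 9011/267.

9011/267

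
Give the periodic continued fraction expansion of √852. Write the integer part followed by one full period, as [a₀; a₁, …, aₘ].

[29; 5, 3, 2, 4, 2, 3, 5, 58]

a₀ = ⌊√852⌋ = 29.
With m₀=0, d₀=1 and mₖ₊₁ = dₖaₖ − mₖ, dₖ₊₁ = (n − mₖ₊₁²)/dₖ, aₖ₊₁ = ⌊(a₀+mₖ₊₁)/dₖ₊₁⌋:
  k=1: m=29, d=11, a=5
  k=2: m=26, d=16, a=3
  k=3: m=22, d=23, a=2
  k=4: m=24, d=12, a=4
  k=5: m=24, d=23, a=2
  k=6: m=22, d=16, a=3
  k=7: m=26, d=11, a=5
  k=8: m=29, d=1, a=58
d=1 and a=2a₀=58 at k=8, so the next step gives (m, d) = (29, 11) again — its k=1 value — and the period has length 8.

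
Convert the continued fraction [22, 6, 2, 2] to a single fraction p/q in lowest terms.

709/32

Fold from the inside: start with 2/1.
  2 + 1/2 = 5/2
  6 + 2/5 = 32/5
  22 + 5/32 = 709/32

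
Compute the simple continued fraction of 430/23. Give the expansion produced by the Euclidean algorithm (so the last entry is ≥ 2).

[18; 1, 2, 3, 2]

430 = 18×23 + 16
23 = 1×16 + 7
16 = 2×7 + 2
7 = 3×2 + 1
2 = 2×1 + 0  (stop)
So 430/23 = [18; 1, 2, 3, 2].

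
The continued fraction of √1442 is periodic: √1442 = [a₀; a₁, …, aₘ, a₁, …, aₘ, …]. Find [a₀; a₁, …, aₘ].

a₀ = ⌊√1442⌋ = 37.
With m₀=0, d₀=1 and mₖ₊₁ = dₖaₖ − mₖ, dₖ₊₁ = (n − mₖ₊₁²)/dₖ, aₖ₊₁ = ⌊(a₀+mₖ₊₁)/dₖ₊₁⌋:
  k=1: m=37, d=73, a=1
  k=2: m=36, d=2, a=36
  k=3: m=36, d=73, a=1
  k=4: m=37, d=1, a=74
d=1 and a=2a₀=74 at k=4, so the next step gives (m, d) = (37, 73) again — its k=1 value — and the period has length 4.

[37; 1, 36, 1, 74]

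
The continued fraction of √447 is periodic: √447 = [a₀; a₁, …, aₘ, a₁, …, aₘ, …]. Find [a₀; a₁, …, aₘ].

a₀ = ⌊√447⌋ = 21.
With m₀=0, d₀=1 and mₖ₊₁ = dₖaₖ − mₖ, dₖ₊₁ = (n − mₖ₊₁²)/dₖ, aₖ₊₁ = ⌊(a₀+mₖ₊₁)/dₖ₊₁⌋:
  k=1: m=21, d=6, a=7
  k=2: m=21, d=1, a=42
d=1 and a=2a₀=42 at k=2, so the next step gives (m, d) = (21, 6) again — its k=1 value — and the period has length 2.

[21; 7, 42]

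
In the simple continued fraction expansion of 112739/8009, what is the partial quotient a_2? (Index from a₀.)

112739 = 14·8009 + 613   →  a_0 = 14
8009 = 13·613 + 40   →  a_1 = 13
613 = 15·40 + 13   →  a_2 = 15

15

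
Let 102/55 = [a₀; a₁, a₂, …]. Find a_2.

5

102 = 1·55 + 47   →  a_0 = 1
55 = 1·47 + 8   →  a_1 = 1
47 = 5·8 + 7   →  a_2 = 5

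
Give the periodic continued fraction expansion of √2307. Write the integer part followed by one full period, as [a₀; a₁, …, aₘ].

a₀ = ⌊√2307⌋ = 48.

[48; 32, 96]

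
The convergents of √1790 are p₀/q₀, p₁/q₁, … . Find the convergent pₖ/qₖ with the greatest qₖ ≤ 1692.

√1790 = [42; 3, 4, 8, 4, 3, 84, …] (period length 6).
Convergents:
  p_0/q_0 = 42/1
  p_1/q_1 = 127/3
  p_2/q_2 = 550/13
  p_3/q_3 = 4527/107
  p_4/q_4 = 18658/441
  p_5/q_5 = 60501/1430
  p_6/q_6 = 5100742/120561
q_5 = 1430 ≤ 1692 < 120561 = q_6, so the answer is 60501/1430.

60501/1430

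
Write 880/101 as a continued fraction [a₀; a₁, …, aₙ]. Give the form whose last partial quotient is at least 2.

[8; 1, 2, 2, 14]

880 = 8·101 + 72
101 = 1·72 + 29
72 = 2·29 + 14
29 = 2·14 + 1
14 = 14·1 + 0  (stop)
So 880/101 = [8; 1, 2, 2, 14].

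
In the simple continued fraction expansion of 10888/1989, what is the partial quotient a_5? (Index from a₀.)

3

10888 = 5·1989 + 943   →  a_0 = 5
1989 = 2·943 + 103   →  a_1 = 2
943 = 9·103 + 16   →  a_2 = 9
103 = 6·16 + 7   →  a_3 = 6
16 = 2·7 + 2   →  a_4 = 2
7 = 3·2 + 1   →  a_5 = 3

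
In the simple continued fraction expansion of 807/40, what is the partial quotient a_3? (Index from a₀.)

2

807 = 20·40 + 7   →  a_0 = 20
40 = 5·7 + 5   →  a_1 = 5
7 = 1·5 + 2   →  a_2 = 1
5 = 2·2 + 1   →  a_3 = 2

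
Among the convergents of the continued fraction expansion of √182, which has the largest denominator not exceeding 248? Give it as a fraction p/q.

√182 = [13; 2, 26, …] (period length 2).
Convergents:
  p_0/q_0 = 13/1
  p_1/q_1 = 27/2
  p_2/q_2 = 715/53
  p_3/q_3 = 1457/108
  p_4/q_4 = 38597/2861
q_3 = 108 ≤ 248 < 2861 = q_4, so the answer is 1457/108.

1457/108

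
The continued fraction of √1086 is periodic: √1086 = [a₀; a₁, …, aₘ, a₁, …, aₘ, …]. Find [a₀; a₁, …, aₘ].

[32; 1, 20, 1, 64]

a₀ = ⌊√1086⌋ = 32.
With m₀=0, d₀=1 and mₖ₊₁ = dₖaₖ − mₖ, dₖ₊₁ = (n − mₖ₊₁²)/dₖ, aₖ₊₁ = ⌊(a₀+mₖ₊₁)/dₖ₊₁⌋:
  k=1: m=32, d=62, a=1
  k=2: m=30, d=3, a=20
  k=3: m=30, d=62, a=1
  k=4: m=32, d=1, a=64
d=1 and a=2a₀=64 at k=4, so the next step gives (m, d) = (32, 62) again — its k=1 value — and the period has length 4.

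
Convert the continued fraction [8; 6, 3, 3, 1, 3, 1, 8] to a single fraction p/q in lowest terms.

Fold from the inside: start with 8/1.
  1 + 1/8 = 9/8
  3 + 8/9 = 35/9
  1 + 9/35 = 44/35
  3 + 35/44 = 167/44
  3 + 44/167 = 545/167
  6 + 167/545 = 3437/545
  8 + 545/3437 = 28041/3437

28041/3437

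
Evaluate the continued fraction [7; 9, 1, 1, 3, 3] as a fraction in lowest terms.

1563/220

Fold from the inside: start with 3/1.
  3 + 1/3 = 10/3
  1 + 3/10 = 13/10
  1 + 10/13 = 23/13
  9 + 13/23 = 220/23
  7 + 23/220 = 1563/220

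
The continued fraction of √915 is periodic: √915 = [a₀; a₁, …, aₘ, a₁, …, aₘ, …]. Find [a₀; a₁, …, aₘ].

[30; 4, 60]

a₀ = ⌊√915⌋ = 30.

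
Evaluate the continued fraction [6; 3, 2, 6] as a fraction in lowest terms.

Using pₖ = aₖpₖ₋₁ + pₖ₋₂ and qₖ = aₖqₖ₋₁ + qₖ₋₂:
  k=0: a=6, p=6, q=1
  k=1: a=3, p=19, q=3
  k=2: a=2, p=44, q=7
  k=3: a=6, p=283, q=45

283/45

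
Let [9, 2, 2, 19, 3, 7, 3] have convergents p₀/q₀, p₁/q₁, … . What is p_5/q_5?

Using pₖ = aₖpₖ₋₁ + pₖ₋₂, qₖ = aₖqₖ₋₁ + qₖ₋₂ (with p₋₁=1, p₋₂=0, q₋₁=0, q₋₂=1):
  k=0: a=9, p=9, q=1
  k=1: a=2, p=19, q=2
  k=2: a=2, p=47, q=5
  k=3: a=19, p=912, q=97
  k=4: a=3, p=2783, q=296
  k=5: a=7, p=20393, q=2169

20393/2169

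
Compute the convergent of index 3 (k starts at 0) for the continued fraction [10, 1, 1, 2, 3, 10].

Using pₖ = aₖpₖ₋₁ + pₖ₋₂, qₖ = aₖqₖ₋₁ + qₖ₋₂ (with p₋₁=1, p₋₂=0, q₋₁=0, q₋₂=1):
  k=0: a=10, p=10, q=1
  k=1: a=1, p=11, q=1
  k=2: a=1, p=21, q=2
  k=3: a=2, p=53, q=5

53/5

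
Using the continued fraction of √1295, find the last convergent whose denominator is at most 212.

√1295 = [35; 1, 70, …] (period length 2).
Convergents:
  p_0/q_0 = 35/1
  p_1/q_1 = 36/1
  p_2/q_2 = 2555/71
  p_3/q_3 = 2591/72
  p_4/q_4 = 183925/5111
q_3 = 72 ≤ 212 < 5111 = q_4, so the answer is 2591/72.

2591/72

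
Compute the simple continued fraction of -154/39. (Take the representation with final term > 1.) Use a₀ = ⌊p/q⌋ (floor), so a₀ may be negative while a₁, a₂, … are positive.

[-4; 19, 2]

-154 = -4·39 + 2
39 = 19·2 + 1
2 = 2·1 + 0  (stop)
So -154/39 = [-4; 19, 2].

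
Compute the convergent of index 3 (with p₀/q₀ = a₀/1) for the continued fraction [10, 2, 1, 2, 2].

Using pₖ = aₖpₖ₋₁ + pₖ₋₂, qₖ = aₖqₖ₋₁ + qₖ₋₂ (with p₋₁=1, p₋₂=0, q₋₁=0, q₋₂=1):
  k=0: a=10, p=10, q=1
  k=1: a=2, p=21, q=2
  k=2: a=1, p=31, q=3
  k=3: a=2, p=83, q=8

83/8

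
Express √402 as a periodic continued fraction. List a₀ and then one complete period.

[20; 20, 40]

a₀ = ⌊√402⌋ = 20.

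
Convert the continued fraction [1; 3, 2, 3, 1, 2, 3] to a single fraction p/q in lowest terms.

Using pₖ = aₖpₖ₋₁ + pₖ₋₂ and qₖ = aₖqₖ₋₁ + qₖ₋₂:
  k=0: a=1, p=1, q=1
  k=1: a=3, p=4, q=3
  k=2: a=2, p=9, q=7
  k=3: a=3, p=31, q=24
  k=4: a=1, p=40, q=31
  k=5: a=2, p=111, q=86
  k=6: a=3, p=373, q=289

373/289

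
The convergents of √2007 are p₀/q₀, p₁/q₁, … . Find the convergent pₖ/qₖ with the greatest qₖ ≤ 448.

√2007 = [44; 1, 3, 1, 88, …] (period length 4).
Convergents:
  p_0/q_0 = 44/1
  p_1/q_1 = 45/1
  p_2/q_2 = 179/4
  p_3/q_3 = 224/5
  p_4/q_4 = 19891/444
  p_5/q_5 = 20115/449
q_4 = 444 ≤ 448 < 449 = q_5, so the answer is 19891/444.

19891/444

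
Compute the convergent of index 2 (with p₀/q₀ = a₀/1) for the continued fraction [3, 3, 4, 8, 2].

43/13

Using pₖ = aₖpₖ₋₁ + pₖ₋₂, qₖ = aₖqₖ₋₁ + qₖ₋₂ (with p₋₁=1, p₋₂=0, q₋₁=0, q₋₂=1):
  k=0: a=3, p=3, q=1
  k=1: a=3, p=10, q=3
  k=2: a=4, p=43, q=13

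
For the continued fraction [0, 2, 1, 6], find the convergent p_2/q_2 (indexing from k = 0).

Using pₖ = aₖpₖ₋₁ + pₖ₋₂, qₖ = aₖqₖ₋₁ + qₖ₋₂ (with p₋₁=1, p₋₂=0, q₋₁=0, q₋₂=1):
  k=0: a=0, p=0, q=1
  k=1: a=2, p=1, q=2
  k=2: a=1, p=1, q=3

1/3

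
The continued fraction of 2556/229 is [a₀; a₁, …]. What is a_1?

2556 = 11·229 + 37   →  a_0 = 11
229 = 6·37 + 7   →  a_1 = 6

6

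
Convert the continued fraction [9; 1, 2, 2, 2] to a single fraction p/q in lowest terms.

165/17

Using pₖ = aₖpₖ₋₁ + pₖ₋₂ and qₖ = aₖqₖ₋₁ + qₖ₋₂:
  k=0: a=9, p=9, q=1
  k=1: a=1, p=10, q=1
  k=2: a=2, p=29, q=3
  k=3: a=2, p=68, q=7
  k=4: a=2, p=165, q=17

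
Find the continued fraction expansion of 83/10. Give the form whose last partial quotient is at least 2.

83 = 8×10 + 3
10 = 3×3 + 1
3 = 3×1 + 0  (stop)
So 83/10 = [8; 3, 3].

[8; 3, 3]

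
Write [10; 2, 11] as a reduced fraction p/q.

Fold from the inside: start with 11/1.
  2 + 1/11 = 23/11
  10 + 11/23 = 241/23

241/23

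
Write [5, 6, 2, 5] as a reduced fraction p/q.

366/71

Using pₖ = aₖpₖ₋₁ + pₖ₋₂ and qₖ = aₖqₖ₋₁ + qₖ₋₂:
  k=0: a=5, p=5, q=1
  k=1: a=6, p=31, q=6
  k=2: a=2, p=67, q=13
  k=3: a=5, p=366, q=71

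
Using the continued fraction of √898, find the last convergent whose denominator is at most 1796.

53011/1769

√898 = [29; 1, 28, 1, 58, …] (period length 4).
Convergents:
  p_0/q_0 = 29/1
  p_1/q_1 = 30/1
  p_2/q_2 = 869/29
  p_3/q_3 = 899/30
  p_4/q_4 = 53011/1769
  p_5/q_5 = 53910/1799
q_4 = 1769 ≤ 1796 < 1799 = q_5, so the answer is 53011/1769.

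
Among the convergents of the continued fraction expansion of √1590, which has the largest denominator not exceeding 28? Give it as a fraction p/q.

√1590 = [39; 1, 6, 1, 78, …] (period length 4).
Convergents:
  p_0/q_0 = 39/1
  p_1/q_1 = 40/1
  p_2/q_2 = 279/7
  p_3/q_3 = 319/8
  p_4/q_4 = 25161/631
q_3 = 8 ≤ 28 < 631 = q_4, so the answer is 319/8.

319/8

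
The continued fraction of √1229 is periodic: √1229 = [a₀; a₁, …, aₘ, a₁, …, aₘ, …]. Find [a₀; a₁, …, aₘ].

[35; 17, 1, 1, 17, 70]

a₀ = ⌊√1229⌋ = 35.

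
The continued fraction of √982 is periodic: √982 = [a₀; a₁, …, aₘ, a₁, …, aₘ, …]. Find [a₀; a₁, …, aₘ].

a₀ = ⌊√982⌋ = 31.
With m₀=0, d₀=1 and mₖ₊₁ = dₖaₖ − mₖ, dₖ₊₁ = (n − mₖ₊₁²)/dₖ, aₖ₊₁ = ⌊(a₀+mₖ₊₁)/dₖ₊₁⌋:
  k=1: m=31, d=21, a=2
  k=2: m=11, d=41, a=1
  k=3: m=30, d=2, a=30
  k=4: m=30, d=41, a=1
  k=5: m=11, d=21, a=2
  k=6: m=31, d=1, a=62
d=1 and a=2a₀=62 at k=6, so the next step gives (m, d) = (31, 21) again — its k=1 value — and the period has length 6.

[31; 2, 1, 30, 1, 2, 62]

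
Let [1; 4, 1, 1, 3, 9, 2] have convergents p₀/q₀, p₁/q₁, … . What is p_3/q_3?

11/9

Using pₖ = aₖpₖ₋₁ + pₖ₋₂, qₖ = aₖqₖ₋₁ + qₖ₋₂ (with p₋₁=1, p₋₂=0, q₋₁=0, q₋₂=1):
  k=0: a=1, p=1, q=1
  k=1: a=4, p=5, q=4
  k=2: a=1, p=6, q=5
  k=3: a=1, p=11, q=9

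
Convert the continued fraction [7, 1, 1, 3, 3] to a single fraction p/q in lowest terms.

Fold from the inside: start with 3/1.
  3 + 1/3 = 10/3
  1 + 3/10 = 13/10
  1 + 10/13 = 23/13
  7 + 13/23 = 174/23

174/23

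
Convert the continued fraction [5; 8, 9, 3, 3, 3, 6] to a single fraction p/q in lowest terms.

80375/15688

Using pₖ = aₖpₖ₋₁ + pₖ₋₂ and qₖ = aₖqₖ₋₁ + qₖ₋₂:
  k=0: a=5, p=5, q=1
  k=1: a=8, p=41, q=8
  k=2: a=9, p=374, q=73
  k=3: a=3, p=1163, q=227
  k=4: a=3, p=3863, q=754
  k=5: a=3, p=12752, q=2489
  k=6: a=6, p=80375, q=15688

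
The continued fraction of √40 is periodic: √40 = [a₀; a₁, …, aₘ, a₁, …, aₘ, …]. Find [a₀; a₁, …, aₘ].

[6; 3, 12]

a₀ = ⌊√40⌋ = 6.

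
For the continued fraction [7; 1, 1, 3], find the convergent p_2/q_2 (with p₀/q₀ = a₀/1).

15/2

Using pₖ = aₖpₖ₋₁ + pₖ₋₂, qₖ = aₖqₖ₋₁ + qₖ₋₂ (with p₋₁=1, p₋₂=0, q₋₁=0, q₋₂=1):
  k=0: a=7, p=7, q=1
  k=1: a=1, p=8, q=1
  k=2: a=1, p=15, q=2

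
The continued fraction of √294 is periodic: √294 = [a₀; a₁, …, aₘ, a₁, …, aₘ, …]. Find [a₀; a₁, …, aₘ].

[17; 6, 1, 4, 1, 6, 34]

a₀ = ⌊√294⌋ = 17.
With m₀=0, d₀=1 and mₖ₊₁ = dₖaₖ − mₖ, dₖ₊₁ = (n − mₖ₊₁²)/dₖ, aₖ₊₁ = ⌊(a₀+mₖ₊₁)/dₖ₊₁⌋:
  k=1: m=17, d=5, a=6
  k=2: m=13, d=25, a=1
  k=3: m=12, d=6, a=4
  k=4: m=12, d=25, a=1
  k=5: m=13, d=5, a=6
  k=6: m=17, d=1, a=34
d=1 and a=2a₀=34 at k=6, so the next step gives (m, d) = (17, 5) again — its k=1 value — and the period has length 6.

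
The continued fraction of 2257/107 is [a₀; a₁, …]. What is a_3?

2

2257 = 21·107 + 10   →  a_0 = 21
107 = 10·10 + 7   →  a_1 = 10
10 = 1·7 + 3   →  a_2 = 1
7 = 2·3 + 1   →  a_3 = 2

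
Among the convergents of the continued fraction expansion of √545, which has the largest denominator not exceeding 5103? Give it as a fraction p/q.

90883/3893

√545 = [23; 2, 1, 8, 1, 2, 46, …] (period length 6).
Convergents:
  p_0/q_0 = 23/1
  p_1/q_1 = 47/2
  p_2/q_2 = 70/3
  p_3/q_3 = 607/26
  p_4/q_4 = 677/29
  p_5/q_5 = 1961/84
  p_6/q_6 = 90883/3893
  p_7/q_7 = 183727/7870
q_6 = 3893 ≤ 5103 < 7870 = q_7, so the answer is 90883/3893.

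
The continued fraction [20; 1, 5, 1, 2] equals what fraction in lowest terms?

417/20

Using pₖ = aₖpₖ₋₁ + pₖ₋₂ and qₖ = aₖqₖ₋₁ + qₖ₋₂:
  k=0: a=20, p=20, q=1
  k=1: a=1, p=21, q=1
  k=2: a=5, p=125, q=6
  k=3: a=1, p=146, q=7
  k=4: a=2, p=417, q=20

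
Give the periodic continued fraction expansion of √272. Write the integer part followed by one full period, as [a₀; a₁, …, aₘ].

a₀ = ⌊√272⌋ = 16.
With m₀=0, d₀=1 and mₖ₊₁ = dₖaₖ − mₖ, dₖ₊₁ = (n − mₖ₊₁²)/dₖ, aₖ₊₁ = ⌊(a₀+mₖ₊₁)/dₖ₊₁⌋:
  k=1: m=16, d=16, a=2
  k=2: m=16, d=1, a=32
d=1 and a=2a₀=32 at k=2, so the next step gives (m, d) = (16, 16) again — its k=1 value — and the period has length 2.

[16; 2, 32]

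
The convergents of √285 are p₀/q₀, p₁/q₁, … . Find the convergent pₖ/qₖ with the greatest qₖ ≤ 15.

√285 = [16; 1, 7, 2, 7, 1, 32, …] (period length 6).
Convergents:
  p_0/q_0 = 16/1
  p_1/q_1 = 17/1
  p_2/q_2 = 135/8
  p_3/q_3 = 287/17
q_2 = 8 ≤ 15 < 17 = q_3, so the answer is 135/8.

135/8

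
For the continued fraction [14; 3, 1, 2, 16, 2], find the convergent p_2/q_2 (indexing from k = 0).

57/4

Using pₖ = aₖpₖ₋₁ + pₖ₋₂, qₖ = aₖqₖ₋₁ + qₖ₋₂ (with p₋₁=1, p₋₂=0, q₋₁=0, q₋₂=1):
  k=0: a=14, p=14, q=1
  k=1: a=3, p=43, q=3
  k=2: a=1, p=57, q=4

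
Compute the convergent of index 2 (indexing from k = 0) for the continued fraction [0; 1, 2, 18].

Using pₖ = aₖpₖ₋₁ + pₖ₋₂, qₖ = aₖqₖ₋₁ + qₖ₋₂ (with p₋₁=1, p₋₂=0, q₋₁=0, q₋₂=1):
  k=0: a=0, p=0, q=1
  k=1: a=1, p=1, q=1
  k=2: a=2, p=2, q=3

2/3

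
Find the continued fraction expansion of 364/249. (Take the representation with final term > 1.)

364 = 1*249 + 115
249 = 2*115 + 19
115 = 6*19 + 1
19 = 19*1 + 0  (stop)
So 364/249 = [1; 2, 6, 19].

[1; 2, 6, 19]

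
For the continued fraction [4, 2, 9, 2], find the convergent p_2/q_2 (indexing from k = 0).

85/19

Using pₖ = aₖpₖ₋₁ + pₖ₋₂, qₖ = aₖqₖ₋₁ + qₖ₋₂ (with p₋₁=1, p₋₂=0, q₋₁=0, q₋₂=1):
  k=0: a=4, p=4, q=1
  k=1: a=2, p=9, q=2
  k=2: a=9, p=85, q=19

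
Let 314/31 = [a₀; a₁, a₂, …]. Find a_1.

314 = 10·31 + 4   →  a_0 = 10
31 = 7·4 + 3   →  a_1 = 7

7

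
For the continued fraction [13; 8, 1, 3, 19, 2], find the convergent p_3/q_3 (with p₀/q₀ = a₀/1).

Using pₖ = aₖpₖ₋₁ + pₖ₋₂, qₖ = aₖqₖ₋₁ + qₖ₋₂ (with p₋₁=1, p₋₂=0, q₋₁=0, q₋₂=1):
  k=0: a=13, p=13, q=1
  k=1: a=8, p=105, q=8
  k=2: a=1, p=118, q=9
  k=3: a=3, p=459, q=35

459/35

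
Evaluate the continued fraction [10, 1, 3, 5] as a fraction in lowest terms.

226/21

Fold from the inside: start with 5/1.
  3 + 1/5 = 16/5
  1 + 5/16 = 21/16
  10 + 16/21 = 226/21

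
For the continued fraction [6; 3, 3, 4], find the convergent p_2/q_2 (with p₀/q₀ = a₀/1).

Using pₖ = aₖpₖ₋₁ + pₖ₋₂, qₖ = aₖqₖ₋₁ + qₖ₋₂ (with p₋₁=1, p₋₂=0, q₋₁=0, q₋₂=1):
  k=0: a=6, p=6, q=1
  k=1: a=3, p=19, q=3
  k=2: a=3, p=63, q=10

63/10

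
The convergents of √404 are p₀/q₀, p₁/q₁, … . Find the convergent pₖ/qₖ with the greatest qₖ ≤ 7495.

√404 = [20; 10, 40, …] (period length 2).
Convergents:
  p_0/q_0 = 20/1
  p_1/q_1 = 201/10
  p_2/q_2 = 8060/401
  p_3/q_3 = 80801/4020
  p_4/q_4 = 3240100/161201
q_3 = 4020 ≤ 7495 < 161201 = q_4, so the answer is 80801/4020.

80801/4020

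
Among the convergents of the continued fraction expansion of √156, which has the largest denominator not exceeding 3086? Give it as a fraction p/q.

30588/2449

√156 = [12; 2, 24, …] (period length 2).
Convergents:
  p_0/q_0 = 12/1
  p_1/q_1 = 25/2
  p_2/q_2 = 612/49
  p_3/q_3 = 1249/100
  p_4/q_4 = 30588/2449
  p_5/q_5 = 62425/4998
q_4 = 2449 ≤ 3086 < 4998 = q_5, so the answer is 30588/2449.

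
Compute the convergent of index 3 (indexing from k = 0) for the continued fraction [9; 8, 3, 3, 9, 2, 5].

757/83

Using pₖ = aₖpₖ₋₁ + pₖ₋₂, qₖ = aₖqₖ₋₁ + qₖ₋₂ (with p₋₁=1, p₋₂=0, q₋₁=0, q₋₂=1):
  k=0: a=9, p=9, q=1
  k=1: a=8, p=73, q=8
  k=2: a=3, p=228, q=25
  k=3: a=3, p=757, q=83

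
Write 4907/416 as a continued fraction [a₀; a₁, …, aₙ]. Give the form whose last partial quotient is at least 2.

[11; 1, 3, 1, 8, 2, 4]

4907 = 11×416 + 331
416 = 1×331 + 85
331 = 3×85 + 76
85 = 1×76 + 9
76 = 8×9 + 4
9 = 2×4 + 1
4 = 4×1 + 0  (stop)
So 4907/416 = [11; 1, 3, 1, 8, 2, 4].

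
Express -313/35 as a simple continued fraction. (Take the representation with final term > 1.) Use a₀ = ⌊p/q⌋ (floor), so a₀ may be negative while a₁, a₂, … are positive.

-313 = -9*35 + 2
35 = 17*2 + 1
2 = 2*1 + 0  (stop)
So -313/35 = [-9; 17, 2].

[-9; 17, 2]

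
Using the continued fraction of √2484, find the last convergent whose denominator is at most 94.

√2484 = [49; 1, 5, 4, 5, 1, 98, …] (period length 6).
Convergents:
  p_0/q_0 = 49/1
  p_1/q_1 = 50/1
  p_2/q_2 = 299/6
  p_3/q_3 = 1246/25
  p_4/q_4 = 6529/131
q_3 = 25 ≤ 94 < 131 = q_4, so the answer is 1246/25.

1246/25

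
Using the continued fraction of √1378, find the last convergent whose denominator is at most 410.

√1378 = [37; 8, 4, 4, 8, 74, …] (period length 5).
Convergents:
  p_0/q_0 = 37/1
  p_1/q_1 = 297/8
  p_2/q_2 = 1225/33
  p_3/q_3 = 5197/140
  p_4/q_4 = 42801/1153
q_3 = 140 ≤ 410 < 1153 = q_4, so the answer is 5197/140.

5197/140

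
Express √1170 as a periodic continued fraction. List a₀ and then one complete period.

a₀ = ⌊√1170⌋ = 34.
With m₀=0, d₀=1 and mₖ₊₁ = dₖaₖ − mₖ, dₖ₊₁ = (n − mₖ₊₁²)/dₖ, aₖ₊₁ = ⌊(a₀+mₖ₊₁)/dₖ₊₁⌋:
  k=1: m=34, d=14, a=4
  k=2: m=22, d=49, a=1
  k=3: m=27, d=9, a=6
  k=4: m=27, d=49, a=1
  k=5: m=22, d=14, a=4
  k=6: m=34, d=1, a=68
d=1 and a=2a₀=68 at k=6, so the next step gives (m, d) = (34, 14) again — its k=1 value — and the period has length 6.

[34; 4, 1, 6, 1, 4, 68]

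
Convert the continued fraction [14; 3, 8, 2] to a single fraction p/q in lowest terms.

759/53

Using pₖ = aₖpₖ₋₁ + pₖ₋₂ and qₖ = aₖqₖ₋₁ + qₖ₋₂:
  k=0: a=14, p=14, q=1
  k=1: a=3, p=43, q=3
  k=2: a=8, p=358, q=25
  k=3: a=2, p=759, q=53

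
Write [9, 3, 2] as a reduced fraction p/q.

Fold from the inside: start with 2/1.
  3 + 1/2 = 7/2
  9 + 2/7 = 65/7

65/7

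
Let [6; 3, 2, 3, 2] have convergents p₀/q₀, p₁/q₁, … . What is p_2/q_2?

Using pₖ = aₖpₖ₋₁ + pₖ₋₂, qₖ = aₖqₖ₋₁ + qₖ₋₂ (with p₋₁=1, p₋₂=0, q₋₁=0, q₋₂=1):
  k=0: a=6, p=6, q=1
  k=1: a=3, p=19, q=3
  k=2: a=2, p=44, q=7

44/7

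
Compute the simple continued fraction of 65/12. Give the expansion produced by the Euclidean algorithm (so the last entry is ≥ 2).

65 = 5×12 + 5
12 = 2×5 + 2
5 = 2×2 + 1
2 = 2×1 + 0  (stop)
So 65/12 = [5; 2, 2, 2].

[5; 2, 2, 2]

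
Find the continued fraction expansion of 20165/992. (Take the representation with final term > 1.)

[20; 3, 19, 8, 2]

20165 = 20×992 + 325
992 = 3×325 + 17
325 = 19×17 + 2
17 = 8×2 + 1
2 = 2×1 + 0  (stop)
So 20165/992 = [20; 3, 19, 8, 2].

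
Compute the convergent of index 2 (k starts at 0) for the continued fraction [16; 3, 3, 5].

Using pₖ = aₖpₖ₋₁ + pₖ₋₂, qₖ = aₖqₖ₋₁ + qₖ₋₂ (with p₋₁=1, p₋₂=0, q₋₁=0, q₋₂=1):
  k=0: a=16, p=16, q=1
  k=1: a=3, p=49, q=3
  k=2: a=3, p=163, q=10

163/10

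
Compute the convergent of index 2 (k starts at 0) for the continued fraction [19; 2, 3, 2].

136/7

Using pₖ = aₖpₖ₋₁ + pₖ₋₂, qₖ = aₖqₖ₋₁ + qₖ₋₂ (with p₋₁=1, p₋₂=0, q₋₁=0, q₋₂=1):
  k=0: a=19, p=19, q=1
  k=1: a=2, p=39, q=2
  k=2: a=3, p=136, q=7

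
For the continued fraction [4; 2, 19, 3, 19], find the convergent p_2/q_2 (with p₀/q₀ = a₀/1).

175/39

Using pₖ = aₖpₖ₋₁ + pₖ₋₂, qₖ = aₖqₖ₋₁ + qₖ₋₂ (with p₋₁=1, p₋₂=0, q₋₁=0, q₋₂=1):
  k=0: a=4, p=4, q=1
  k=1: a=2, p=9, q=2
  k=2: a=19, p=175, q=39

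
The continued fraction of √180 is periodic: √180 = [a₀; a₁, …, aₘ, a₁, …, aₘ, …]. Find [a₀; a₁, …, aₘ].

[13; 2, 2, 2, 26]

a₀ = ⌊√180⌋ = 13.
With m₀=0, d₀=1 and mₖ₊₁ = dₖaₖ − mₖ, dₖ₊₁ = (n − mₖ₊₁²)/dₖ, aₖ₊₁ = ⌊(a₀+mₖ₊₁)/dₖ₊₁⌋:
  k=1: m=13, d=11, a=2
  k=2: m=9, d=9, a=2
  k=3: m=9, d=11, a=2
  k=4: m=13, d=1, a=26
d=1 and a=2a₀=26 at k=4, so the next step gives (m, d) = (13, 11) again — its k=1 value — and the period has length 4.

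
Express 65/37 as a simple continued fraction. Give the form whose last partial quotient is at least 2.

[1; 1, 3, 9]

65 = 1·37 + 28
37 = 1·28 + 9
28 = 3·9 + 1
9 = 9·1 + 0  (stop)
So 65/37 = [1; 1, 3, 9].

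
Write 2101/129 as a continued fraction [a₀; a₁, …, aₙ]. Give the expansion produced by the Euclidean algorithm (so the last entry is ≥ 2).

[16; 3, 2, 18]

2101 = 16*129 + 37
129 = 3*37 + 18
37 = 2*18 + 1
18 = 18*1 + 0  (stop)
So 2101/129 = [16; 3, 2, 18].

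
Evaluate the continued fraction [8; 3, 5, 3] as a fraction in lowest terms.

Fold from the inside: start with 3/1.
  5 + 1/3 = 16/3
  3 + 3/16 = 51/16
  8 + 16/51 = 424/51

424/51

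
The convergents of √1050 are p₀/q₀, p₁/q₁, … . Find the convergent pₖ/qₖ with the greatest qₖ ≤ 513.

8749/270

√1050 = [32; 2, 2, 10, 2, 2, 64, …] (period length 6).
Convergents:
  p_0/q_0 = 32/1
  p_1/q_1 = 65/2
  p_2/q_2 = 162/5
  p_3/q_3 = 1685/52
  p_4/q_4 = 3532/109
  p_5/q_5 = 8749/270
  p_6/q_6 = 563468/17389
q_5 = 270 ≤ 513 < 17389 = q_6, so the answer is 8749/270.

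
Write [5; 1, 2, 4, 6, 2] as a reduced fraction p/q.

Using pₖ = aₖpₖ₋₁ + pₖ₋₂ and qₖ = aₖqₖ₋₁ + qₖ₋₂:
  k=0: a=5, p=5, q=1
  k=1: a=1, p=6, q=1
  k=2: a=2, p=17, q=3
  k=3: a=4, p=74, q=13
  k=4: a=6, p=461, q=81
  k=5: a=2, p=996, q=175

996/175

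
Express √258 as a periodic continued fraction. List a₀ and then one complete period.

[16; 16, 32]

a₀ = ⌊√258⌋ = 16.
With m₀=0, d₀=1 and mₖ₊₁ = dₖaₖ − mₖ, dₖ₊₁ = (n − mₖ₊₁²)/dₖ, aₖ₊₁ = ⌊(a₀+mₖ₊₁)/dₖ₊₁⌋:
  k=1: m=16, d=2, a=16
  k=2: m=16, d=1, a=32
d=1 and a=2a₀=32 at k=2, so the next step gives (m, d) = (16, 2) again — its k=1 value — and the period has length 2.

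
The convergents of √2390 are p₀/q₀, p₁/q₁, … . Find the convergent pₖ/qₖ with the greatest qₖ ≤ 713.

√2390 = [48; 1, 7, 1, 8, 1, 7, 1, 96, …] (period length 8).
Convergents:
  p_0/q_0 = 48/1
  p_1/q_1 = 49/1
  p_2/q_2 = 391/8
  p_3/q_3 = 440/9
  p_4/q_4 = 3911/80
  p_5/q_5 = 4351/89
  p_6/q_6 = 34368/703
  p_7/q_7 = 38719/792
q_6 = 703 ≤ 713 < 792 = q_7, so the answer is 34368/703.

34368/703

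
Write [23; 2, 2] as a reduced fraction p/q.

Using pₖ = aₖpₖ₋₁ + pₖ₋₂ and qₖ = aₖqₖ₋₁ + qₖ₋₂:
  k=0: a=23, p=23, q=1
  k=1: a=2, p=47, q=2
  k=2: a=2, p=117, q=5

117/5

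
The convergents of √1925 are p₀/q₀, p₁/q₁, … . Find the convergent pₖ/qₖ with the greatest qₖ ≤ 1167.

30844/703

√1925 = [43; 1, 6, 1, 86, …] (period length 4).
Convergents:
  p_0/q_0 = 43/1
  p_1/q_1 = 44/1
  p_2/q_2 = 307/7
  p_3/q_3 = 351/8
  p_4/q_4 = 30493/695
  p_5/q_5 = 30844/703
  p_6/q_6 = 215557/4913
q_5 = 703 ≤ 1167 < 4913 = q_6, so the answer is 30844/703.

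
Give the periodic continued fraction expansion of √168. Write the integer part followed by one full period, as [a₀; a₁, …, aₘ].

[12; 1, 24]

a₀ = ⌊√168⌋ = 12.
With m₀=0, d₀=1 and mₖ₊₁ = dₖaₖ − mₖ, dₖ₊₁ = (n − mₖ₊₁²)/dₖ, aₖ₊₁ = ⌊(a₀+mₖ₊₁)/dₖ₊₁⌋:
  k=1: m=12, d=24, a=1
  k=2: m=12, d=1, a=24
d=1 and a=2a₀=24 at k=2, so the next step gives (m, d) = (12, 24) again — its k=1 value — and the period has length 2.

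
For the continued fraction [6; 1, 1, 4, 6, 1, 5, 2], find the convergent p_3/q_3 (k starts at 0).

59/9

Using pₖ = aₖpₖ₋₁ + pₖ₋₂, qₖ = aₖqₖ₋₁ + qₖ₋₂ (with p₋₁=1, p₋₂=0, q₋₁=0, q₋₂=1):
  k=0: a=6, p=6, q=1
  k=1: a=1, p=7, q=1
  k=2: a=1, p=13, q=2
  k=3: a=4, p=59, q=9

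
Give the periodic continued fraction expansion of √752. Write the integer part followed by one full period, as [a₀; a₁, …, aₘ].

a₀ = ⌊√752⌋ = 27.
With m₀=0, d₀=1 and mₖ₊₁ = dₖaₖ − mₖ, dₖ₊₁ = (n − mₖ₊₁²)/dₖ, aₖ₊₁ = ⌊(a₀+mₖ₊₁)/dₖ₊₁⌋:
  k=1: m=27, d=23, a=2
  k=2: m=19, d=17, a=2
  k=3: m=15, d=31, a=1
  k=4: m=16, d=16, a=2
  k=5: m=16, d=31, a=1
  k=6: m=15, d=17, a=2
  k=7: m=19, d=23, a=2
  k=8: m=27, d=1, a=54
d=1 and a=2a₀=54 at k=8, so the next step gives (m, d) = (27, 23) again — its k=1 value — and the period has length 8.

[27; 2, 2, 1, 2, 1, 2, 2, 54]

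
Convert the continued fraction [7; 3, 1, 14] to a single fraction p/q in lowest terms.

Fold from the inside: start with 14/1.
  1 + 1/14 = 15/14
  3 + 14/15 = 59/15
  7 + 15/59 = 428/59

428/59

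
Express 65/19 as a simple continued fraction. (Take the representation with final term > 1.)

[3; 2, 2, 1, 2]

65 = 3·19 + 8
19 = 2·8 + 3
8 = 2·3 + 2
3 = 1·2 + 1
2 = 2·1 + 0  (stop)
So 65/19 = [3; 2, 2, 1, 2].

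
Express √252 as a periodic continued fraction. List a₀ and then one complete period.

[15; 1, 6, 1, 30]

a₀ = ⌊√252⌋ = 15.
With m₀=0, d₀=1 and mₖ₊₁ = dₖaₖ − mₖ, dₖ₊₁ = (n − mₖ₊₁²)/dₖ, aₖ₊₁ = ⌊(a₀+mₖ₊₁)/dₖ₊₁⌋:
  k=1: m=15, d=27, a=1
  k=2: m=12, d=4, a=6
  k=3: m=12, d=27, a=1
  k=4: m=15, d=1, a=30
d=1 and a=2a₀=30 at k=4, so the next step gives (m, d) = (15, 27) again — its k=1 value — and the period has length 4.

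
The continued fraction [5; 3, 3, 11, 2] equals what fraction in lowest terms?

Fold from the inside: start with 2/1.
  11 + 1/2 = 23/2
  3 + 2/23 = 71/23
  3 + 23/71 = 236/71
  5 + 71/236 = 1251/236

1251/236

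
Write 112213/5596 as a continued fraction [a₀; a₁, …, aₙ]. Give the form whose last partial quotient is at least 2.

[20; 19, 10, 9, 1, 2]

112213 = 20×5596 + 293
5596 = 19×293 + 29
293 = 10×29 + 3
29 = 9×3 + 2
3 = 1×2 + 1
2 = 2×1 + 0  (stop)
So 112213/5596 = [20; 19, 10, 9, 1, 2].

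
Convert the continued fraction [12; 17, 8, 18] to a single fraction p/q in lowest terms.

Fold from the inside: start with 18/1.
  8 + 1/18 = 145/18
  17 + 18/145 = 2483/145
  12 + 145/2483 = 29941/2483

29941/2483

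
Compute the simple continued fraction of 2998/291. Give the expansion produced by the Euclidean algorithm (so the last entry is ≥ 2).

[10; 3, 3, 3, 1, 6]

2998 = 10×291 + 88
291 = 3×88 + 27
88 = 3×27 + 7
27 = 3×7 + 6
7 = 1×6 + 1
6 = 6×1 + 0  (stop)
So 2998/291 = [10; 3, 3, 3, 1, 6].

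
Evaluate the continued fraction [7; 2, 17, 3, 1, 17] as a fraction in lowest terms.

18872/2521

Fold from the inside: start with 17/1.
  1 + 1/17 = 18/17
  3 + 17/18 = 71/18
  17 + 18/71 = 1225/71
  2 + 71/1225 = 2521/1225
  7 + 1225/2521 = 18872/2521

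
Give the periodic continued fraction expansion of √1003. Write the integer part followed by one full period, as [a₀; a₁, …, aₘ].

a₀ = ⌊√1003⌋ = 31.
With m₀=0, d₀=1 and mₖ₊₁ = dₖaₖ − mₖ, dₖ₊₁ = (n − mₖ₊₁²)/dₖ, aₖ₊₁ = ⌊(a₀+mₖ₊₁)/dₖ₊₁⌋:
  k=1: m=31, d=42, a=1
  k=2: m=11, d=21, a=2
  k=3: m=31, d=2, a=31
  k=4: m=31, d=21, a=2
  k=5: m=11, d=42, a=1
  k=6: m=31, d=1, a=62
d=1 and a=2a₀=62 at k=6, so the next step gives (m, d) = (31, 42) again — its k=1 value — and the period has length 6.

[31; 1, 2, 31, 2, 1, 62]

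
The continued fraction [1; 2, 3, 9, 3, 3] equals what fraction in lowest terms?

Using pₖ = aₖpₖ₋₁ + pₖ₋₂ and qₖ = aₖqₖ₋₁ + qₖ₋₂:
  k=0: a=1, p=1, q=1
  k=1: a=2, p=3, q=2
  k=2: a=3, p=10, q=7
  k=3: a=9, p=93, q=65
  k=4: a=3, p=289, q=202
  k=5: a=3, p=960, q=671

960/671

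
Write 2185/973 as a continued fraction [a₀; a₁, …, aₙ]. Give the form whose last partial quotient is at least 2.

[2; 4, 14, 17]

2185 = 2*973 + 239
973 = 4*239 + 17
239 = 14*17 + 1
17 = 17*1 + 0  (stop)
So 2185/973 = [2; 4, 14, 17].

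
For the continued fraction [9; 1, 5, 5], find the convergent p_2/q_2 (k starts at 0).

Using pₖ = aₖpₖ₋₁ + pₖ₋₂, qₖ = aₖqₖ₋₁ + qₖ₋₂ (with p₋₁=1, p₋₂=0, q₋₁=0, q₋₂=1):
  k=0: a=9, p=9, q=1
  k=1: a=1, p=10, q=1
  k=2: a=5, p=59, q=6

59/6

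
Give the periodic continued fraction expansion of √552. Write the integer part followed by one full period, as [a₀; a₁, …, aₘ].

a₀ = ⌊√552⌋ = 23.
With m₀=0, d₀=1 and mₖ₊₁ = dₖaₖ − mₖ, dₖ₊₁ = (n − mₖ₊₁²)/dₖ, aₖ₊₁ = ⌊(a₀+mₖ₊₁)/dₖ₊₁⌋:
  k=1: m=23, d=23, a=2
  k=2: m=23, d=1, a=46
d=1 and a=2a₀=46 at k=2, so the next step gives (m, d) = (23, 23) again — its k=1 value — and the period has length 2.

[23; 2, 46]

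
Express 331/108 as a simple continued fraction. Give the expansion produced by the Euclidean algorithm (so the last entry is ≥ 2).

[3; 15, 2, 3]

331 = 3*108 + 7
108 = 15*7 + 3
7 = 2*3 + 1
3 = 3*1 + 0  (stop)
So 331/108 = [3; 15, 2, 3].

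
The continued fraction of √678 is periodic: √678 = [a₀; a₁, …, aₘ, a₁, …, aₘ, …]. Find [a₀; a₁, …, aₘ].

a₀ = ⌊√678⌋ = 26.
With m₀=0, d₀=1 and mₖ₊₁ = dₖaₖ − mₖ, dₖ₊₁ = (n − mₖ₊₁²)/dₖ, aₖ₊₁ = ⌊(a₀+mₖ₊₁)/dₖ₊₁⌋:
  k=1: m=26, d=2, a=26
  k=2: m=26, d=1, a=52
d=1 and a=2a₀=52 at k=2, so the next step gives (m, d) = (26, 2) again — its k=1 value — and the period has length 2.

[26; 26, 52]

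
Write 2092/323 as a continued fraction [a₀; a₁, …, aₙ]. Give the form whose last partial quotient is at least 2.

2092 = 6*323 + 154
323 = 2*154 + 15
154 = 10*15 + 4
15 = 3*4 + 3
4 = 1*3 + 1
3 = 3*1 + 0  (stop)
So 2092/323 = [6; 2, 10, 3, 1, 3].

[6; 2, 10, 3, 1, 3]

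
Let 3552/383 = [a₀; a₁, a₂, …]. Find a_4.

3552 = 9·383 + 105   →  a_0 = 9
383 = 3·105 + 68   →  a_1 = 3
105 = 1·68 + 37   →  a_2 = 1
68 = 1·37 + 31   →  a_3 = 1
37 = 1·31 + 6   →  a_4 = 1

1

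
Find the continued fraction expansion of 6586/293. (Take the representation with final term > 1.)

6586 = 22·293 + 140
293 = 2·140 + 13
140 = 10·13 + 10
13 = 1·10 + 3
10 = 3·3 + 1
3 = 3·1 + 0  (stop)
So 6586/293 = [22; 2, 10, 1, 3, 3].

[22; 2, 10, 1, 3, 3]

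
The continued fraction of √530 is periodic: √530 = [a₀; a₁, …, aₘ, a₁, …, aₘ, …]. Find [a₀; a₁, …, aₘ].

a₀ = ⌊√530⌋ = 23.

[23; 46]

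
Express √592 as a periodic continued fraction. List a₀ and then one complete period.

[24; 3, 48]

a₀ = ⌊√592⌋ = 24.
With m₀=0, d₀=1 and mₖ₊₁ = dₖaₖ − mₖ, dₖ₊₁ = (n − mₖ₊₁²)/dₖ, aₖ₊₁ = ⌊(a₀+mₖ₊₁)/dₖ₊₁⌋:
  k=1: m=24, d=16, a=3
  k=2: m=24, d=1, a=48
d=1 and a=2a₀=48 at k=2, so the next step gives (m, d) = (24, 16) again — its k=1 value — and the period has length 2.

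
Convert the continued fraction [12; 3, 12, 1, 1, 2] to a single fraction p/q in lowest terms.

Fold from the inside: start with 2/1.
  1 + 1/2 = 3/2
  1 + 2/3 = 5/3
  12 + 3/5 = 63/5
  3 + 5/63 = 194/63
  12 + 63/194 = 2391/194

2391/194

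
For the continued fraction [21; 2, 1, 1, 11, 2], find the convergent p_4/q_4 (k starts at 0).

1241/58

Using pₖ = aₖpₖ₋₁ + pₖ₋₂, qₖ = aₖqₖ₋₁ + qₖ₋₂ (with p₋₁=1, p₋₂=0, q₋₁=0, q₋₂=1):
  k=0: a=21, p=21, q=1
  k=1: a=2, p=43, q=2
  k=2: a=1, p=64, q=3
  k=3: a=1, p=107, q=5
  k=4: a=11, p=1241, q=58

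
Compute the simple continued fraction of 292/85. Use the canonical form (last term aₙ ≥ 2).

292 = 3×85 + 37
85 = 2×37 + 11
37 = 3×11 + 4
11 = 2×4 + 3
4 = 1×3 + 1
3 = 3×1 + 0  (stop)
So 292/85 = [3; 2, 3, 2, 1, 3].

[3; 2, 3, 2, 1, 3]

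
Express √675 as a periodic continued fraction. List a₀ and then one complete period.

[25; 1, 50]

a₀ = ⌊√675⌋ = 25.
With m₀=0, d₀=1 and mₖ₊₁ = dₖaₖ − mₖ, dₖ₊₁ = (n − mₖ₊₁²)/dₖ, aₖ₊₁ = ⌊(a₀+mₖ₊₁)/dₖ₊₁⌋:
  k=1: m=25, d=50, a=1
  k=2: m=25, d=1, a=50
d=1 and a=2a₀=50 at k=2, so the next step gives (m, d) = (25, 50) again — its k=1 value — and the period has length 2.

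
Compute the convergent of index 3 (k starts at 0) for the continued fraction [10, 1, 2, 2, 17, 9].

Using pₖ = aₖpₖ₋₁ + pₖ₋₂, qₖ = aₖqₖ₋₁ + qₖ₋₂ (with p₋₁=1, p₋₂=0, q₋₁=0, q₋₂=1):
  k=0: a=10, p=10, q=1
  k=1: a=1, p=11, q=1
  k=2: a=2, p=32, q=3
  k=3: a=2, p=75, q=7

75/7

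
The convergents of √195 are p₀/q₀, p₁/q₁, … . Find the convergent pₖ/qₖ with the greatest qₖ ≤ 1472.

10934/783

√195 = [13; 1, 26, …] (period length 2).
Convergents:
  p_0/q_0 = 13/1
  p_1/q_1 = 14/1
  p_2/q_2 = 377/27
  p_3/q_3 = 391/28
  p_4/q_4 = 10543/755
  p_5/q_5 = 10934/783
  p_6/q_6 = 294827/21113
q_5 = 783 ≤ 1472 < 21113 = q_6, so the answer is 10934/783.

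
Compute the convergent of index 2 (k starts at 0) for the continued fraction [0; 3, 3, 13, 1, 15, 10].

Using pₖ = aₖpₖ₋₁ + pₖ₋₂, qₖ = aₖqₖ₋₁ + qₖ₋₂ (with p₋₁=1, p₋₂=0, q₋₁=0, q₋₂=1):
  k=0: a=0, p=0, q=1
  k=1: a=3, p=1, q=3
  k=2: a=3, p=3, q=10

3/10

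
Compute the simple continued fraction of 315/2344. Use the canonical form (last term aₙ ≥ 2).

315 = 0·2344 + 315
2344 = 7·315 + 139
315 = 2·139 + 37
139 = 3·37 + 28
37 = 1·28 + 9
28 = 3·9 + 1
9 = 9·1 + 0  (stop)
So 315/2344 = [0; 7, 2, 3, 1, 3, 9].

[0; 7, 2, 3, 1, 3, 9]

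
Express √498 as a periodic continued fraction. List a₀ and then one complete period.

a₀ = ⌊√498⌋ = 22.
With m₀=0, d₀=1 and mₖ₊₁ = dₖaₖ − mₖ, dₖ₊₁ = (n − mₖ₊₁²)/dₖ, aₖ₊₁ = ⌊(a₀+mₖ₊₁)/dₖ₊₁⌋:
  k=1: m=22, d=14, a=3
  k=2: m=20, d=7, a=6
  k=3: m=22, d=2, a=22
  k=4: m=22, d=7, a=6
  k=5: m=20, d=14, a=3
  k=6: m=22, d=1, a=44
d=1 and a=2a₀=44 at k=6, so the next step gives (m, d) = (22, 14) again — its k=1 value — and the period has length 6.

[22; 3, 6, 22, 6, 3, 44]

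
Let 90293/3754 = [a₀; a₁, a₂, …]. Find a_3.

90293 = 24·3754 + 197   →  a_0 = 24
3754 = 19·197 + 11   →  a_1 = 19
197 = 17·11 + 10   →  a_2 = 17
11 = 1·10 + 1   →  a_3 = 1

1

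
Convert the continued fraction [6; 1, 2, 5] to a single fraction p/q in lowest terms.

Fold from the inside: start with 5/1.
  2 + 1/5 = 11/5
  1 + 5/11 = 16/11
  6 + 11/16 = 107/16

107/16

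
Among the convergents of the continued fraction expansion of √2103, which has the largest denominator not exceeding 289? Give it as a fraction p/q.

4861/106

√2103 = [45; 1, 6, 15, 6, 1, 90, …] (period length 6).
Convergents:
  p_0/q_0 = 45/1
  p_1/q_1 = 46/1
  p_2/q_2 = 321/7
  p_3/q_3 = 4861/106
  p_4/q_4 = 29487/643
q_3 = 106 ≤ 289 < 643 = q_4, so the answer is 4861/106.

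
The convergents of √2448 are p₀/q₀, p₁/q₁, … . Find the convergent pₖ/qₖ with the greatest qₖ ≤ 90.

√2448 = [49; 2, 10, 2, 98, …] (period length 4).
Convergents:
  p_0/q_0 = 49/1
  p_1/q_1 = 99/2
  p_2/q_2 = 1039/21
  p_3/q_3 = 2177/44
  p_4/q_4 = 214385/4333
q_3 = 44 ≤ 90 < 4333 = q_4, so the answer is 2177/44.

2177/44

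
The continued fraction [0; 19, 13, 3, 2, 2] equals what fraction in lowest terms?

226/4311

Using pₖ = aₖpₖ₋₁ + pₖ₋₂ and qₖ = aₖqₖ₋₁ + qₖ₋₂:
  k=0: a=0, p=0, q=1
  k=1: a=19, p=1, q=19
  k=2: a=13, p=13, q=248
  k=3: a=3, p=40, q=763
  k=4: a=2, p=93, q=1774
  k=5: a=2, p=226, q=4311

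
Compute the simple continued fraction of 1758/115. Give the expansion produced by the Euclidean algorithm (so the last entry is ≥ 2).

1758 = 15*115 + 33
115 = 3*33 + 16
33 = 2*16 + 1
16 = 16*1 + 0  (stop)
So 1758/115 = [15; 3, 2, 16].

[15; 3, 2, 16]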